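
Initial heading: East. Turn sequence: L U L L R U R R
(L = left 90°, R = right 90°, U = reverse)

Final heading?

Start: East
  L (left (90° counter-clockwise)) -> North
  U (U-turn (180°)) -> South
  L (left (90° counter-clockwise)) -> East
  L (left (90° counter-clockwise)) -> North
  R (right (90° clockwise)) -> East
  U (U-turn (180°)) -> West
  R (right (90° clockwise)) -> North
  R (right (90° clockwise)) -> East
Final: East

Answer: Final heading: East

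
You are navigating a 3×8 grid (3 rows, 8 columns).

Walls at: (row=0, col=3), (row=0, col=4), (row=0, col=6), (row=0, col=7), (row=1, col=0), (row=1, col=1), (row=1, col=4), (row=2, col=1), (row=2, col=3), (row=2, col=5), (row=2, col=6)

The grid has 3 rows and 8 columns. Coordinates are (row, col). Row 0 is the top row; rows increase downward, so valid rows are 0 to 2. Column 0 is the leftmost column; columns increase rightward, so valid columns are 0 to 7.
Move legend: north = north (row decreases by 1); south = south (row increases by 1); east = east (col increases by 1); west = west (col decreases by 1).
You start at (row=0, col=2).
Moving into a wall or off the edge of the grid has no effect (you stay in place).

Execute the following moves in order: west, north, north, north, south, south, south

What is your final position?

Answer: Final position: (row=0, col=1)

Derivation:
Start: (row=0, col=2)
  west (west): (row=0, col=2) -> (row=0, col=1)
  [×3]north (north): blocked, stay at (row=0, col=1)
  [×3]south (south): blocked, stay at (row=0, col=1)
Final: (row=0, col=1)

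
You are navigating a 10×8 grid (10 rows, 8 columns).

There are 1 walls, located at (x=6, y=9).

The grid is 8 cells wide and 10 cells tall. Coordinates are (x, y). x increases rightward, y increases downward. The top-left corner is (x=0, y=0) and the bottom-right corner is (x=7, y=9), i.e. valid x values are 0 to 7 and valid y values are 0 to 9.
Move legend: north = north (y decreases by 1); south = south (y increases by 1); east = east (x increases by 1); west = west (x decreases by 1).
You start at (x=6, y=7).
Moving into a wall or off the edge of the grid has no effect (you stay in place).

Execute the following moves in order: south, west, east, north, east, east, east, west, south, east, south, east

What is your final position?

Start: (x=6, y=7)
  south (south): (x=6, y=7) -> (x=6, y=8)
  west (west): (x=6, y=8) -> (x=5, y=8)
  east (east): (x=5, y=8) -> (x=6, y=8)
  north (north): (x=6, y=8) -> (x=6, y=7)
  east (east): (x=6, y=7) -> (x=7, y=7)
  east (east): blocked, stay at (x=7, y=7)
  east (east): blocked, stay at (x=7, y=7)
  west (west): (x=7, y=7) -> (x=6, y=7)
  south (south): (x=6, y=7) -> (x=6, y=8)
  east (east): (x=6, y=8) -> (x=7, y=8)
  south (south): (x=7, y=8) -> (x=7, y=9)
  east (east): blocked, stay at (x=7, y=9)
Final: (x=7, y=9)

Answer: Final position: (x=7, y=9)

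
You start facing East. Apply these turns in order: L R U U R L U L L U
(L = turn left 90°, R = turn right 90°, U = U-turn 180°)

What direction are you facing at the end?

Start: East
  L (left (90° counter-clockwise)) -> North
  R (right (90° clockwise)) -> East
  U (U-turn (180°)) -> West
  U (U-turn (180°)) -> East
  R (right (90° clockwise)) -> South
  L (left (90° counter-clockwise)) -> East
  U (U-turn (180°)) -> West
  L (left (90° counter-clockwise)) -> South
  L (left (90° counter-clockwise)) -> East
  U (U-turn (180°)) -> West
Final: West

Answer: Final heading: West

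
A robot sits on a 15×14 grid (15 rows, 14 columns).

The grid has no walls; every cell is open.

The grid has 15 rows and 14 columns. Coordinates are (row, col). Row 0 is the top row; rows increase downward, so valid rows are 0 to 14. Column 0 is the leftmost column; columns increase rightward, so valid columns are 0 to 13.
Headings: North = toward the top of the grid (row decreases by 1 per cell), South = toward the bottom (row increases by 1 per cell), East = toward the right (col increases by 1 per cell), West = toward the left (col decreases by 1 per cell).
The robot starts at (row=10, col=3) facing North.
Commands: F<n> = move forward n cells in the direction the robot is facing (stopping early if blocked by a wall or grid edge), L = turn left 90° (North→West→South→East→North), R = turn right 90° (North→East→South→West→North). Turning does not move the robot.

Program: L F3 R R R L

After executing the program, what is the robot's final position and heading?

Answer: Final position: (row=10, col=0), facing East

Derivation:
Start: (row=10, col=3), facing North
  L: turn left, now facing West
  F3: move forward 3, now at (row=10, col=0)
  R: turn right, now facing North
  R: turn right, now facing East
  R: turn right, now facing South
  L: turn left, now facing East
Final: (row=10, col=0), facing East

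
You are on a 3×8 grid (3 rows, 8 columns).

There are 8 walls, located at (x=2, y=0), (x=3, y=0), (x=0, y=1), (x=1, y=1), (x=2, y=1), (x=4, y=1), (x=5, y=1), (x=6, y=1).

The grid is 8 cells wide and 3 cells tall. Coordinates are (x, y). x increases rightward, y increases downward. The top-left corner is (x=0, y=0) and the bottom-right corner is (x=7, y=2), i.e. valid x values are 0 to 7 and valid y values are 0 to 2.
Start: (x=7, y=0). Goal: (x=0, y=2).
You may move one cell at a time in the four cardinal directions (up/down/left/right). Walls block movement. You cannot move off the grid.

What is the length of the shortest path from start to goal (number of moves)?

Answer: Shortest path length: 9

Derivation:
BFS from (x=7, y=0) until reaching (x=0, y=2):
  Distance 0: (x=7, y=0)
  Distance 1: (x=6, y=0), (x=7, y=1)
  Distance 2: (x=5, y=0), (x=7, y=2)
  Distance 3: (x=4, y=0), (x=6, y=2)
  Distance 4: (x=5, y=2)
  Distance 5: (x=4, y=2)
  Distance 6: (x=3, y=2)
  Distance 7: (x=3, y=1), (x=2, y=2)
  Distance 8: (x=1, y=2)
  Distance 9: (x=0, y=2)  <- goal reached here
One shortest path (9 moves): (x=7, y=0) -> (x=7, y=1) -> (x=7, y=2) -> (x=6, y=2) -> (x=5, y=2) -> (x=4, y=2) -> (x=3, y=2) -> (x=2, y=2) -> (x=1, y=2) -> (x=0, y=2)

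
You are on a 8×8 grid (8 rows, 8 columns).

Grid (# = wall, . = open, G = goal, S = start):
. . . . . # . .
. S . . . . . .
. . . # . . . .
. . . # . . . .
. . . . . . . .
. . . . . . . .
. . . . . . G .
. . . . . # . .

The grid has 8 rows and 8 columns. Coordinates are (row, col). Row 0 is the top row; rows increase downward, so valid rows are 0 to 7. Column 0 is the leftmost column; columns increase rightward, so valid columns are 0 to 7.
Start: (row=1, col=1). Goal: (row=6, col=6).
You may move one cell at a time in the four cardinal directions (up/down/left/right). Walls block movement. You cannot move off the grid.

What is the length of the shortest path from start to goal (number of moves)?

Answer: Shortest path length: 10

Derivation:
BFS from (row=1, col=1) until reaching (row=6, col=6):
  Distance 0: (row=1, col=1)
  Distance 1: (row=0, col=1), (row=1, col=0), (row=1, col=2), (row=2, col=1)
  Distance 2: (row=0, col=0), (row=0, col=2), (row=1, col=3), (row=2, col=0), (row=2, col=2), (row=3, col=1)
  Distance 3: (row=0, col=3), (row=1, col=4), (row=3, col=0), (row=3, col=2), (row=4, col=1)
  Distance 4: (row=0, col=4), (row=1, col=5), (row=2, col=4), (row=4, col=0), (row=4, col=2), (row=5, col=1)
  Distance 5: (row=1, col=6), (row=2, col=5), (row=3, col=4), (row=4, col=3), (row=5, col=0), (row=5, col=2), (row=6, col=1)
  Distance 6: (row=0, col=6), (row=1, col=7), (row=2, col=6), (row=3, col=5), (row=4, col=4), (row=5, col=3), (row=6, col=0), (row=6, col=2), (row=7, col=1)
  Distance 7: (row=0, col=7), (row=2, col=7), (row=3, col=6), (row=4, col=5), (row=5, col=4), (row=6, col=3), (row=7, col=0), (row=7, col=2)
  Distance 8: (row=3, col=7), (row=4, col=6), (row=5, col=5), (row=6, col=4), (row=7, col=3)
  Distance 9: (row=4, col=7), (row=5, col=6), (row=6, col=5), (row=7, col=4)
  Distance 10: (row=5, col=7), (row=6, col=6)  <- goal reached here
One shortest path (10 moves): (row=1, col=1) -> (row=1, col=2) -> (row=1, col=3) -> (row=1, col=4) -> (row=1, col=5) -> (row=1, col=6) -> (row=2, col=6) -> (row=3, col=6) -> (row=4, col=6) -> (row=5, col=6) -> (row=6, col=6)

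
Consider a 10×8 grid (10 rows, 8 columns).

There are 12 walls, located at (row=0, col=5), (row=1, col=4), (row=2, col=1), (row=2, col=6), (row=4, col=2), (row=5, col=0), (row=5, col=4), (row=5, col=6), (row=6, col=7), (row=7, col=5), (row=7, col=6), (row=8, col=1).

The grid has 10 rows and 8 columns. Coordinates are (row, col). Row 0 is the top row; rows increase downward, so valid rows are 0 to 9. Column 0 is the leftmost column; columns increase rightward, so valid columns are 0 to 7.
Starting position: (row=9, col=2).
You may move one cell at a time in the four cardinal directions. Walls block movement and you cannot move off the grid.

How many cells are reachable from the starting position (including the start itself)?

BFS flood-fill from (row=9, col=2):
  Distance 0: (row=9, col=2)
  Distance 1: (row=8, col=2), (row=9, col=1), (row=9, col=3)
  Distance 2: (row=7, col=2), (row=8, col=3), (row=9, col=0), (row=9, col=4)
  Distance 3: (row=6, col=2), (row=7, col=1), (row=7, col=3), (row=8, col=0), (row=8, col=4), (row=9, col=5)
  Distance 4: (row=5, col=2), (row=6, col=1), (row=6, col=3), (row=7, col=0), (row=7, col=4), (row=8, col=5), (row=9, col=6)
  Distance 5: (row=5, col=1), (row=5, col=3), (row=6, col=0), (row=6, col=4), (row=8, col=6), (row=9, col=7)
  Distance 6: (row=4, col=1), (row=4, col=3), (row=6, col=5), (row=8, col=7)
  Distance 7: (row=3, col=1), (row=3, col=3), (row=4, col=0), (row=4, col=4), (row=5, col=5), (row=6, col=6), (row=7, col=7)
  Distance 8: (row=2, col=3), (row=3, col=0), (row=3, col=2), (row=3, col=4), (row=4, col=5)
  Distance 9: (row=1, col=3), (row=2, col=0), (row=2, col=2), (row=2, col=4), (row=3, col=5), (row=4, col=6)
  Distance 10: (row=0, col=3), (row=1, col=0), (row=1, col=2), (row=2, col=5), (row=3, col=6), (row=4, col=7)
  Distance 11: (row=0, col=0), (row=0, col=2), (row=0, col=4), (row=1, col=1), (row=1, col=5), (row=3, col=7), (row=5, col=7)
  Distance 12: (row=0, col=1), (row=1, col=6), (row=2, col=7)
  Distance 13: (row=0, col=6), (row=1, col=7)
  Distance 14: (row=0, col=7)
Total reachable: 68 (grid has 68 open cells total)

Answer: Reachable cells: 68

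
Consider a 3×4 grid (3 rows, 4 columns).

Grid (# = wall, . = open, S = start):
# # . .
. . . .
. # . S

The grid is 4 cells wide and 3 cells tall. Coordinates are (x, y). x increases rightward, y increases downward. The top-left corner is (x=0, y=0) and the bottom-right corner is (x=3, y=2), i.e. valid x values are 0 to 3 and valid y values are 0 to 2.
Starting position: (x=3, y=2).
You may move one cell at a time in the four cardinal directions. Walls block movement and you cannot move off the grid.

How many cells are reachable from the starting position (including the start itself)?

BFS flood-fill from (x=3, y=2):
  Distance 0: (x=3, y=2)
  Distance 1: (x=3, y=1), (x=2, y=2)
  Distance 2: (x=3, y=0), (x=2, y=1)
  Distance 3: (x=2, y=0), (x=1, y=1)
  Distance 4: (x=0, y=1)
  Distance 5: (x=0, y=2)
Total reachable: 9 (grid has 9 open cells total)

Answer: Reachable cells: 9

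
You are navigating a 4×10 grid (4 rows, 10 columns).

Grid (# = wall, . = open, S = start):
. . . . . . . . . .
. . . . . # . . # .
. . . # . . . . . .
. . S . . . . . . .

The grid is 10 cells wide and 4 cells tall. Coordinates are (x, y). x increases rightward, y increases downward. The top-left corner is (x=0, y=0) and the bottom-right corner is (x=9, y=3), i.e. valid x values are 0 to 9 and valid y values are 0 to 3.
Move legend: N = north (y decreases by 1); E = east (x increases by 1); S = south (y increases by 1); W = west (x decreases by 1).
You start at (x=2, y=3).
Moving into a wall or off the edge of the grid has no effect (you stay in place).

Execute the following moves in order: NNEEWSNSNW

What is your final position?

Start: (x=2, y=3)
  N (north): (x=2, y=3) -> (x=2, y=2)
  N (north): (x=2, y=2) -> (x=2, y=1)
  E (east): (x=2, y=1) -> (x=3, y=1)
  E (east): (x=3, y=1) -> (x=4, y=1)
  W (west): (x=4, y=1) -> (x=3, y=1)
  S (south): blocked, stay at (x=3, y=1)
  N (north): (x=3, y=1) -> (x=3, y=0)
  S (south): (x=3, y=0) -> (x=3, y=1)
  N (north): (x=3, y=1) -> (x=3, y=0)
  W (west): (x=3, y=0) -> (x=2, y=0)
Final: (x=2, y=0)

Answer: Final position: (x=2, y=0)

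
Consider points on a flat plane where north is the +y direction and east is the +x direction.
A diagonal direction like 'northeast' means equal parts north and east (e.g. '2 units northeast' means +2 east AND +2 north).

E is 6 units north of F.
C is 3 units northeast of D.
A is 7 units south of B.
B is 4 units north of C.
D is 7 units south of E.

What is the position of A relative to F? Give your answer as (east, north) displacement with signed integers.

Answer: A is at (east=3, north=-1) relative to F.

Derivation:
Place F at the origin (east=0, north=0).
  E is 6 units north of F: delta (east=+0, north=+6); E at (east=0, north=6).
  D is 7 units south of E: delta (east=+0, north=-7); D at (east=0, north=-1).
  C is 3 units northeast of D: delta (east=+3, north=+3); C at (east=3, north=2).
  B is 4 units north of C: delta (east=+0, north=+4); B at (east=3, north=6).
  A is 7 units south of B: delta (east=+0, north=-7); A at (east=3, north=-1).
Therefore A relative to F: (east=3, north=-1).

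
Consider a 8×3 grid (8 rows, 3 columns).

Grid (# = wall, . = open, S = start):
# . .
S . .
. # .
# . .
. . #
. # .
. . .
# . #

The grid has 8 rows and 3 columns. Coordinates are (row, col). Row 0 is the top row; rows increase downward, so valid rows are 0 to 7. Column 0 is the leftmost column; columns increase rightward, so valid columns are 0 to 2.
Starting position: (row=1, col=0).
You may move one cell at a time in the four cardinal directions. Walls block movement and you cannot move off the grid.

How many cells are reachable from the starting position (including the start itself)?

Answer: Reachable cells: 17

Derivation:
BFS flood-fill from (row=1, col=0):
  Distance 0: (row=1, col=0)
  Distance 1: (row=1, col=1), (row=2, col=0)
  Distance 2: (row=0, col=1), (row=1, col=2)
  Distance 3: (row=0, col=2), (row=2, col=2)
  Distance 4: (row=3, col=2)
  Distance 5: (row=3, col=1)
  Distance 6: (row=4, col=1)
  Distance 7: (row=4, col=0)
  Distance 8: (row=5, col=0)
  Distance 9: (row=6, col=0)
  Distance 10: (row=6, col=1)
  Distance 11: (row=6, col=2), (row=7, col=1)
  Distance 12: (row=5, col=2)
Total reachable: 17 (grid has 17 open cells total)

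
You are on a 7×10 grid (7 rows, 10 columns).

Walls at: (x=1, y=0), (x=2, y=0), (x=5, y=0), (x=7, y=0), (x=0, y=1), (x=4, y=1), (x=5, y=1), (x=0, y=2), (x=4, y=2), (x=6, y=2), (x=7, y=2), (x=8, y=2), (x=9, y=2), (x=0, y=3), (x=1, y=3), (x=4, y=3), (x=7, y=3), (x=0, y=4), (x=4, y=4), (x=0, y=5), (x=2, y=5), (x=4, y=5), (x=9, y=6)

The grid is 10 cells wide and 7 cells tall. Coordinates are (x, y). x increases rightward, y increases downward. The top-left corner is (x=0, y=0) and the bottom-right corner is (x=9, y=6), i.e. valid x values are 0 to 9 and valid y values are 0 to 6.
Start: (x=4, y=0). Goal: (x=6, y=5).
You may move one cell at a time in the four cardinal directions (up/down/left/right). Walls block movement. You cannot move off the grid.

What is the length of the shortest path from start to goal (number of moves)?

Answer: Shortest path length: 11

Derivation:
BFS from (x=4, y=0) until reaching (x=6, y=5):
  Distance 0: (x=4, y=0)
  Distance 1: (x=3, y=0)
  Distance 2: (x=3, y=1)
  Distance 3: (x=2, y=1), (x=3, y=2)
  Distance 4: (x=1, y=1), (x=2, y=2), (x=3, y=3)
  Distance 5: (x=1, y=2), (x=2, y=3), (x=3, y=4)
  Distance 6: (x=2, y=4), (x=3, y=5)
  Distance 7: (x=1, y=4), (x=3, y=6)
  Distance 8: (x=1, y=5), (x=2, y=6), (x=4, y=6)
  Distance 9: (x=1, y=6), (x=5, y=6)
  Distance 10: (x=5, y=5), (x=0, y=6), (x=6, y=6)
  Distance 11: (x=5, y=4), (x=6, y=5), (x=7, y=6)  <- goal reached here
One shortest path (11 moves): (x=4, y=0) -> (x=3, y=0) -> (x=3, y=1) -> (x=3, y=2) -> (x=3, y=3) -> (x=3, y=4) -> (x=3, y=5) -> (x=3, y=6) -> (x=4, y=6) -> (x=5, y=6) -> (x=6, y=6) -> (x=6, y=5)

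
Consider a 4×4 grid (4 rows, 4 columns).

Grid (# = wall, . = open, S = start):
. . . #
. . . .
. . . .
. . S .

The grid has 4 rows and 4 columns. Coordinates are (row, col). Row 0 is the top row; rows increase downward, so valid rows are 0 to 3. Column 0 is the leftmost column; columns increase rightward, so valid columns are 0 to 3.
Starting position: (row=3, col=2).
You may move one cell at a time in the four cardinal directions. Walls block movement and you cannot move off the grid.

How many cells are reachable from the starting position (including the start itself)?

Answer: Reachable cells: 15

Derivation:
BFS flood-fill from (row=3, col=2):
  Distance 0: (row=3, col=2)
  Distance 1: (row=2, col=2), (row=3, col=1), (row=3, col=3)
  Distance 2: (row=1, col=2), (row=2, col=1), (row=2, col=3), (row=3, col=0)
  Distance 3: (row=0, col=2), (row=1, col=1), (row=1, col=3), (row=2, col=0)
  Distance 4: (row=0, col=1), (row=1, col=0)
  Distance 5: (row=0, col=0)
Total reachable: 15 (grid has 15 open cells total)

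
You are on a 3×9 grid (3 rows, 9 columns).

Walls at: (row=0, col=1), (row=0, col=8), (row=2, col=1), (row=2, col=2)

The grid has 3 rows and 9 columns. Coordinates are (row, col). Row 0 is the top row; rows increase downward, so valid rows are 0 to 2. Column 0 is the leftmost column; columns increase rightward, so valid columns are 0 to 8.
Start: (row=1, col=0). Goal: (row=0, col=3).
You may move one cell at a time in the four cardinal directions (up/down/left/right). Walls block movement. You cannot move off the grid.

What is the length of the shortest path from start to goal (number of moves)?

Answer: Shortest path length: 4

Derivation:
BFS from (row=1, col=0) until reaching (row=0, col=3):
  Distance 0: (row=1, col=0)
  Distance 1: (row=0, col=0), (row=1, col=1), (row=2, col=0)
  Distance 2: (row=1, col=2)
  Distance 3: (row=0, col=2), (row=1, col=3)
  Distance 4: (row=0, col=3), (row=1, col=4), (row=2, col=3)  <- goal reached here
One shortest path (4 moves): (row=1, col=0) -> (row=1, col=1) -> (row=1, col=2) -> (row=1, col=3) -> (row=0, col=3)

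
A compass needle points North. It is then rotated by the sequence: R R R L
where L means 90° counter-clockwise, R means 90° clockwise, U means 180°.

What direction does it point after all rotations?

Start: North
  R (right (90° clockwise)) -> East
  R (right (90° clockwise)) -> South
  R (right (90° clockwise)) -> West
  L (left (90° counter-clockwise)) -> South
Final: South

Answer: Final heading: South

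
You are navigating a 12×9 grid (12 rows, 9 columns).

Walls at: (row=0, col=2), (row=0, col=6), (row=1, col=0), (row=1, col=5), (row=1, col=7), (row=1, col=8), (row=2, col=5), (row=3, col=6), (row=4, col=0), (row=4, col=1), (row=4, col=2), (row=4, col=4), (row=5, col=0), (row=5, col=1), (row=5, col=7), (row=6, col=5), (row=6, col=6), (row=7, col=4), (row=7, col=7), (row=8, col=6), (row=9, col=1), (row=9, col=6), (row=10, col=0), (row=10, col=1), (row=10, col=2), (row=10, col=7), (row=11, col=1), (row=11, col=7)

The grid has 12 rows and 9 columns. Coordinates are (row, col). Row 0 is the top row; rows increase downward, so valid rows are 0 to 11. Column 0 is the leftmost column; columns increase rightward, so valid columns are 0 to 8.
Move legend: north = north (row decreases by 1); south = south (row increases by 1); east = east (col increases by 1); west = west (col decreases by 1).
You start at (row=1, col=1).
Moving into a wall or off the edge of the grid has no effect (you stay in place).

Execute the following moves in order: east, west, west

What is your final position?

Start: (row=1, col=1)
  east (east): (row=1, col=1) -> (row=1, col=2)
  west (west): (row=1, col=2) -> (row=1, col=1)
  west (west): blocked, stay at (row=1, col=1)
Final: (row=1, col=1)

Answer: Final position: (row=1, col=1)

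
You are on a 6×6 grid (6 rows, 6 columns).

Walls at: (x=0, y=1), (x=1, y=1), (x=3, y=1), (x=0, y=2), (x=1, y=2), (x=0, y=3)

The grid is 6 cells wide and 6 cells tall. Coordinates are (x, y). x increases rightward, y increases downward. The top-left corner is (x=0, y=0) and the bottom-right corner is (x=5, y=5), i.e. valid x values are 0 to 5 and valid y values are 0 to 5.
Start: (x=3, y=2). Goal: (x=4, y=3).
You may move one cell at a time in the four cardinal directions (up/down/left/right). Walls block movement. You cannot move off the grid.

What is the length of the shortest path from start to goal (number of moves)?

BFS from (x=3, y=2) until reaching (x=4, y=3):
  Distance 0: (x=3, y=2)
  Distance 1: (x=2, y=2), (x=4, y=2), (x=3, y=3)
  Distance 2: (x=2, y=1), (x=4, y=1), (x=5, y=2), (x=2, y=3), (x=4, y=3), (x=3, y=4)  <- goal reached here
One shortest path (2 moves): (x=3, y=2) -> (x=4, y=2) -> (x=4, y=3)

Answer: Shortest path length: 2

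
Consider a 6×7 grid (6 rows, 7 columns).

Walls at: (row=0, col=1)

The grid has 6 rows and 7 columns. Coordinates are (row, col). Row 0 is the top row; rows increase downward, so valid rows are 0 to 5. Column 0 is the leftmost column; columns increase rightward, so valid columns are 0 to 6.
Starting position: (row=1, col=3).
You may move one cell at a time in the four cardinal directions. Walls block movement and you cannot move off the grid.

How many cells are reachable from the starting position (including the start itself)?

BFS flood-fill from (row=1, col=3):
  Distance 0: (row=1, col=3)
  Distance 1: (row=0, col=3), (row=1, col=2), (row=1, col=4), (row=2, col=3)
  Distance 2: (row=0, col=2), (row=0, col=4), (row=1, col=1), (row=1, col=5), (row=2, col=2), (row=2, col=4), (row=3, col=3)
  Distance 3: (row=0, col=5), (row=1, col=0), (row=1, col=6), (row=2, col=1), (row=2, col=5), (row=3, col=2), (row=3, col=4), (row=4, col=3)
  Distance 4: (row=0, col=0), (row=0, col=6), (row=2, col=0), (row=2, col=6), (row=3, col=1), (row=3, col=5), (row=4, col=2), (row=4, col=4), (row=5, col=3)
  Distance 5: (row=3, col=0), (row=3, col=6), (row=4, col=1), (row=4, col=5), (row=5, col=2), (row=5, col=4)
  Distance 6: (row=4, col=0), (row=4, col=6), (row=5, col=1), (row=5, col=5)
  Distance 7: (row=5, col=0), (row=5, col=6)
Total reachable: 41 (grid has 41 open cells total)

Answer: Reachable cells: 41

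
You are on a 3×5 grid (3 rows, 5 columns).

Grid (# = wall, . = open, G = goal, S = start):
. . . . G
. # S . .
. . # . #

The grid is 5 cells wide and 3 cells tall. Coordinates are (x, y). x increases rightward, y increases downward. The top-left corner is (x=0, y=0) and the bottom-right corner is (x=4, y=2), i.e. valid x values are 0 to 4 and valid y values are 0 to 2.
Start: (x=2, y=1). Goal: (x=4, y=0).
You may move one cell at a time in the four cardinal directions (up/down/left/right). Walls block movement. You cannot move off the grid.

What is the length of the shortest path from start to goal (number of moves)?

Answer: Shortest path length: 3

Derivation:
BFS from (x=2, y=1) until reaching (x=4, y=0):
  Distance 0: (x=2, y=1)
  Distance 1: (x=2, y=0), (x=3, y=1)
  Distance 2: (x=1, y=0), (x=3, y=0), (x=4, y=1), (x=3, y=2)
  Distance 3: (x=0, y=0), (x=4, y=0)  <- goal reached here
One shortest path (3 moves): (x=2, y=1) -> (x=3, y=1) -> (x=4, y=1) -> (x=4, y=0)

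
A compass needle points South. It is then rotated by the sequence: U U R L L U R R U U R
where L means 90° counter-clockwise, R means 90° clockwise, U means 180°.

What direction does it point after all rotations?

Start: South
  U (U-turn (180°)) -> North
  U (U-turn (180°)) -> South
  R (right (90° clockwise)) -> West
  L (left (90° counter-clockwise)) -> South
  L (left (90° counter-clockwise)) -> East
  U (U-turn (180°)) -> West
  R (right (90° clockwise)) -> North
  R (right (90° clockwise)) -> East
  U (U-turn (180°)) -> West
  U (U-turn (180°)) -> East
  R (right (90° clockwise)) -> South
Final: South

Answer: Final heading: South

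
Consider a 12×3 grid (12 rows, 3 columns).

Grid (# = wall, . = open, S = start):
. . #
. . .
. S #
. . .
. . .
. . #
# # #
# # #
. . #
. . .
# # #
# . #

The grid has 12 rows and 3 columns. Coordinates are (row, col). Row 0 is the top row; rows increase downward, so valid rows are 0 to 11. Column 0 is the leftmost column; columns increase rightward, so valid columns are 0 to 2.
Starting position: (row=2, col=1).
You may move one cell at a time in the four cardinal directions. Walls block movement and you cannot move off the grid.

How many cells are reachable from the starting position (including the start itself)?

Answer: Reachable cells: 15

Derivation:
BFS flood-fill from (row=2, col=1):
  Distance 0: (row=2, col=1)
  Distance 1: (row=1, col=1), (row=2, col=0), (row=3, col=1)
  Distance 2: (row=0, col=1), (row=1, col=0), (row=1, col=2), (row=3, col=0), (row=3, col=2), (row=4, col=1)
  Distance 3: (row=0, col=0), (row=4, col=0), (row=4, col=2), (row=5, col=1)
  Distance 4: (row=5, col=0)
Total reachable: 15 (grid has 21 open cells total)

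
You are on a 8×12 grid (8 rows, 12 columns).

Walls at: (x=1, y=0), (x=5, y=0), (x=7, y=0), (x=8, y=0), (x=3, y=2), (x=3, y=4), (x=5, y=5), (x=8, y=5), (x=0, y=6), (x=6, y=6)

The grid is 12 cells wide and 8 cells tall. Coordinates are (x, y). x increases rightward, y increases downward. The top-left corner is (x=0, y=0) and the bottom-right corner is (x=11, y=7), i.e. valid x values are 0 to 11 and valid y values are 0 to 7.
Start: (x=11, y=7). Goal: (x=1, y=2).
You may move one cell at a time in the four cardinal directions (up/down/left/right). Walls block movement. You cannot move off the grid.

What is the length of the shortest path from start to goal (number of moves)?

BFS from (x=11, y=7) until reaching (x=1, y=2):
  Distance 0: (x=11, y=7)
  Distance 1: (x=11, y=6), (x=10, y=7)
  Distance 2: (x=11, y=5), (x=10, y=6), (x=9, y=7)
  Distance 3: (x=11, y=4), (x=10, y=5), (x=9, y=6), (x=8, y=7)
  Distance 4: (x=11, y=3), (x=10, y=4), (x=9, y=5), (x=8, y=6), (x=7, y=7)
  Distance 5: (x=11, y=2), (x=10, y=3), (x=9, y=4), (x=7, y=6), (x=6, y=7)
  Distance 6: (x=11, y=1), (x=10, y=2), (x=9, y=3), (x=8, y=4), (x=7, y=5), (x=5, y=7)
  Distance 7: (x=11, y=0), (x=10, y=1), (x=9, y=2), (x=8, y=3), (x=7, y=4), (x=6, y=5), (x=5, y=6), (x=4, y=7)
  Distance 8: (x=10, y=0), (x=9, y=1), (x=8, y=2), (x=7, y=3), (x=6, y=4), (x=4, y=6), (x=3, y=7)
  Distance 9: (x=9, y=0), (x=8, y=1), (x=7, y=2), (x=6, y=3), (x=5, y=4), (x=4, y=5), (x=3, y=6), (x=2, y=7)
  Distance 10: (x=7, y=1), (x=6, y=2), (x=5, y=3), (x=4, y=4), (x=3, y=5), (x=2, y=6), (x=1, y=7)
  Distance 11: (x=6, y=1), (x=5, y=2), (x=4, y=3), (x=2, y=5), (x=1, y=6), (x=0, y=7)
  Distance 12: (x=6, y=0), (x=5, y=1), (x=4, y=2), (x=3, y=3), (x=2, y=4), (x=1, y=5)
  Distance 13: (x=4, y=1), (x=2, y=3), (x=1, y=4), (x=0, y=5)
  Distance 14: (x=4, y=0), (x=3, y=1), (x=2, y=2), (x=1, y=3), (x=0, y=4)
  Distance 15: (x=3, y=0), (x=2, y=1), (x=1, y=2), (x=0, y=3)  <- goal reached here
One shortest path (15 moves): (x=11, y=7) -> (x=10, y=7) -> (x=9, y=7) -> (x=8, y=7) -> (x=7, y=7) -> (x=6, y=7) -> (x=5, y=7) -> (x=4, y=7) -> (x=3, y=7) -> (x=2, y=7) -> (x=1, y=7) -> (x=1, y=6) -> (x=1, y=5) -> (x=1, y=4) -> (x=1, y=3) -> (x=1, y=2)

Answer: Shortest path length: 15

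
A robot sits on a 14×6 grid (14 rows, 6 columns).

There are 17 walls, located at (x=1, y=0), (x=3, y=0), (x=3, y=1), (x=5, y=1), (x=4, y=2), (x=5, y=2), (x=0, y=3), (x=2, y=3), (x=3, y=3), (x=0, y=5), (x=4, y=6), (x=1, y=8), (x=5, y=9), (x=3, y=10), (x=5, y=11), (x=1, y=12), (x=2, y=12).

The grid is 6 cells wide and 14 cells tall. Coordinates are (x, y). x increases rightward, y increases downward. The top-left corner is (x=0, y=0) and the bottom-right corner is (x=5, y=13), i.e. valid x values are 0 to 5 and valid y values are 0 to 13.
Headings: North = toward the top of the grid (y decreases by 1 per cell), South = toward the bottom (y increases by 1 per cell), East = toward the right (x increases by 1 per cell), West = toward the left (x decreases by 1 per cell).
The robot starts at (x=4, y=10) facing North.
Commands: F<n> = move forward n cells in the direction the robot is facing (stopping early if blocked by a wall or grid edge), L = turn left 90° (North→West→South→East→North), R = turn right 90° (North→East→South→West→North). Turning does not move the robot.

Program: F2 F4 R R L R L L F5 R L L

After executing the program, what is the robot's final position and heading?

Start: (x=4, y=10), facing North
  F2: move forward 2, now at (x=4, y=8)
  F4: move forward 1/4 (blocked), now at (x=4, y=7)
  R: turn right, now facing East
  R: turn right, now facing South
  L: turn left, now facing East
  R: turn right, now facing South
  L: turn left, now facing East
  L: turn left, now facing North
  F5: move forward 0/5 (blocked), now at (x=4, y=7)
  R: turn right, now facing East
  L: turn left, now facing North
  L: turn left, now facing West
Final: (x=4, y=7), facing West

Answer: Final position: (x=4, y=7), facing West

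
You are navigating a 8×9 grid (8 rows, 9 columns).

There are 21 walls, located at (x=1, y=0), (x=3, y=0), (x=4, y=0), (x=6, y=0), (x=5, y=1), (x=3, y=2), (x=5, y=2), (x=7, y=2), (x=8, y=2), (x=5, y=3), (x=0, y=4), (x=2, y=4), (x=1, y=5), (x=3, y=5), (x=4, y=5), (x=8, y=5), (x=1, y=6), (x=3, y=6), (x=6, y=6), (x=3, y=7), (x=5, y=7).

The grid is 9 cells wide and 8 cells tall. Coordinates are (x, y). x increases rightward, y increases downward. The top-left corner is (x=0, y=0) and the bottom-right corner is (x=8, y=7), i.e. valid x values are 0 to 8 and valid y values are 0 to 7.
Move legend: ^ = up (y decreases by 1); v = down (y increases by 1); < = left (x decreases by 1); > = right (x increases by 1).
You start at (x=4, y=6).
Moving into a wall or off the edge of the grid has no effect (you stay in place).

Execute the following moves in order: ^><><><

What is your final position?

Start: (x=4, y=6)
  ^ (up): blocked, stay at (x=4, y=6)
  > (right): (x=4, y=6) -> (x=5, y=6)
  < (left): (x=5, y=6) -> (x=4, y=6)
  > (right): (x=4, y=6) -> (x=5, y=6)
  < (left): (x=5, y=6) -> (x=4, y=6)
  > (right): (x=4, y=6) -> (x=5, y=6)
  < (left): (x=5, y=6) -> (x=4, y=6)
Final: (x=4, y=6)

Answer: Final position: (x=4, y=6)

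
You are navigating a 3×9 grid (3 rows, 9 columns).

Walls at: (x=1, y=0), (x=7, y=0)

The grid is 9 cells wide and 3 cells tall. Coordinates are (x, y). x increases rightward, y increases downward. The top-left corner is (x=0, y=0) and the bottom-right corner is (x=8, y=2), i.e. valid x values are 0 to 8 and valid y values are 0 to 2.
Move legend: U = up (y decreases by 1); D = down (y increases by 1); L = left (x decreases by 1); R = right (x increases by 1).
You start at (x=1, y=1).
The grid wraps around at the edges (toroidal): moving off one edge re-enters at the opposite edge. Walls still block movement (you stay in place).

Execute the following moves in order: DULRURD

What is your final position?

Answer: Final position: (x=2, y=2)

Derivation:
Start: (x=1, y=1)
  D (down): (x=1, y=1) -> (x=1, y=2)
  U (up): (x=1, y=2) -> (x=1, y=1)
  L (left): (x=1, y=1) -> (x=0, y=1)
  R (right): (x=0, y=1) -> (x=1, y=1)
  U (up): blocked, stay at (x=1, y=1)
  R (right): (x=1, y=1) -> (x=2, y=1)
  D (down): (x=2, y=1) -> (x=2, y=2)
Final: (x=2, y=2)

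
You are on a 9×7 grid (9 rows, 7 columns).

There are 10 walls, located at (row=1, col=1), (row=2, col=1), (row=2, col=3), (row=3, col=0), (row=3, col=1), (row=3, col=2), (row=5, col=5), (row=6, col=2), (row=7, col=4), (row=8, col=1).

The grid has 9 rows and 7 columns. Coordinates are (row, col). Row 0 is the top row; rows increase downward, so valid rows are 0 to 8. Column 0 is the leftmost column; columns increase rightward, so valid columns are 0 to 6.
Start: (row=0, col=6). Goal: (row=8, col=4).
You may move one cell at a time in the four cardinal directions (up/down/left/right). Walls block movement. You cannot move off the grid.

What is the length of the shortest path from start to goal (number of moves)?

BFS from (row=0, col=6) until reaching (row=8, col=4):
  Distance 0: (row=0, col=6)
  Distance 1: (row=0, col=5), (row=1, col=6)
  Distance 2: (row=0, col=4), (row=1, col=5), (row=2, col=6)
  Distance 3: (row=0, col=3), (row=1, col=4), (row=2, col=5), (row=3, col=6)
  Distance 4: (row=0, col=2), (row=1, col=3), (row=2, col=4), (row=3, col=5), (row=4, col=6)
  Distance 5: (row=0, col=1), (row=1, col=2), (row=3, col=4), (row=4, col=5), (row=5, col=6)
  Distance 6: (row=0, col=0), (row=2, col=2), (row=3, col=3), (row=4, col=4), (row=6, col=6)
  Distance 7: (row=1, col=0), (row=4, col=3), (row=5, col=4), (row=6, col=5), (row=7, col=6)
  Distance 8: (row=2, col=0), (row=4, col=2), (row=5, col=3), (row=6, col=4), (row=7, col=5), (row=8, col=6)
  Distance 9: (row=4, col=1), (row=5, col=2), (row=6, col=3), (row=8, col=5)
  Distance 10: (row=4, col=0), (row=5, col=1), (row=7, col=3), (row=8, col=4)  <- goal reached here
One shortest path (10 moves): (row=0, col=6) -> (row=1, col=6) -> (row=2, col=6) -> (row=3, col=6) -> (row=4, col=6) -> (row=5, col=6) -> (row=6, col=6) -> (row=6, col=5) -> (row=7, col=5) -> (row=8, col=5) -> (row=8, col=4)

Answer: Shortest path length: 10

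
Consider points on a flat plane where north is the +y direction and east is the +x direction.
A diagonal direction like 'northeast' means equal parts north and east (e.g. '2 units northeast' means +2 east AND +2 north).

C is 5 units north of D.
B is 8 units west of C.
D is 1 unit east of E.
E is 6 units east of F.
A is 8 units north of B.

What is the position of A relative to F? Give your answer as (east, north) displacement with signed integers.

Place F at the origin (east=0, north=0).
  E is 6 units east of F: delta (east=+6, north=+0); E at (east=6, north=0).
  D is 1 unit east of E: delta (east=+1, north=+0); D at (east=7, north=0).
  C is 5 units north of D: delta (east=+0, north=+5); C at (east=7, north=5).
  B is 8 units west of C: delta (east=-8, north=+0); B at (east=-1, north=5).
  A is 8 units north of B: delta (east=+0, north=+8); A at (east=-1, north=13).
Therefore A relative to F: (east=-1, north=13).

Answer: A is at (east=-1, north=13) relative to F.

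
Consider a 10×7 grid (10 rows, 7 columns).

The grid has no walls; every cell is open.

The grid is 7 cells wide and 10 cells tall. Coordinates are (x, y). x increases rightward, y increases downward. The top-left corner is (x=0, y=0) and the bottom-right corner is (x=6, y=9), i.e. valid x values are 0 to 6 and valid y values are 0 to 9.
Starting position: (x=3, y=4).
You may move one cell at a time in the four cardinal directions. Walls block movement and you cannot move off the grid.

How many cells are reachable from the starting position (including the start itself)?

Answer: Reachable cells: 70

Derivation:
BFS flood-fill from (x=3, y=4):
  Distance 0: (x=3, y=4)
  Distance 1: (x=3, y=3), (x=2, y=4), (x=4, y=4), (x=3, y=5)
  Distance 2: (x=3, y=2), (x=2, y=3), (x=4, y=3), (x=1, y=4), (x=5, y=4), (x=2, y=5), (x=4, y=5), (x=3, y=6)
  Distance 3: (x=3, y=1), (x=2, y=2), (x=4, y=2), (x=1, y=3), (x=5, y=3), (x=0, y=4), (x=6, y=4), (x=1, y=5), (x=5, y=5), (x=2, y=6), (x=4, y=6), (x=3, y=7)
  Distance 4: (x=3, y=0), (x=2, y=1), (x=4, y=1), (x=1, y=2), (x=5, y=2), (x=0, y=3), (x=6, y=3), (x=0, y=5), (x=6, y=5), (x=1, y=6), (x=5, y=6), (x=2, y=7), (x=4, y=7), (x=3, y=8)
  Distance 5: (x=2, y=0), (x=4, y=0), (x=1, y=1), (x=5, y=1), (x=0, y=2), (x=6, y=2), (x=0, y=6), (x=6, y=6), (x=1, y=7), (x=5, y=7), (x=2, y=8), (x=4, y=8), (x=3, y=9)
  Distance 6: (x=1, y=0), (x=5, y=0), (x=0, y=1), (x=6, y=1), (x=0, y=7), (x=6, y=7), (x=1, y=8), (x=5, y=8), (x=2, y=9), (x=4, y=9)
  Distance 7: (x=0, y=0), (x=6, y=0), (x=0, y=8), (x=6, y=8), (x=1, y=9), (x=5, y=9)
  Distance 8: (x=0, y=9), (x=6, y=9)
Total reachable: 70 (grid has 70 open cells total)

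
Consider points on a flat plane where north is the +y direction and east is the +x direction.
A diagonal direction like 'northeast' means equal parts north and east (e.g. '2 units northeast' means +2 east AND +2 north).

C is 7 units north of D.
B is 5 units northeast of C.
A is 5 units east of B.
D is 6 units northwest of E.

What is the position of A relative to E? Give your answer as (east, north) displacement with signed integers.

Place E at the origin (east=0, north=0).
  D is 6 units northwest of E: delta (east=-6, north=+6); D at (east=-6, north=6).
  C is 7 units north of D: delta (east=+0, north=+7); C at (east=-6, north=13).
  B is 5 units northeast of C: delta (east=+5, north=+5); B at (east=-1, north=18).
  A is 5 units east of B: delta (east=+5, north=+0); A at (east=4, north=18).
Therefore A relative to E: (east=4, north=18).

Answer: A is at (east=4, north=18) relative to E.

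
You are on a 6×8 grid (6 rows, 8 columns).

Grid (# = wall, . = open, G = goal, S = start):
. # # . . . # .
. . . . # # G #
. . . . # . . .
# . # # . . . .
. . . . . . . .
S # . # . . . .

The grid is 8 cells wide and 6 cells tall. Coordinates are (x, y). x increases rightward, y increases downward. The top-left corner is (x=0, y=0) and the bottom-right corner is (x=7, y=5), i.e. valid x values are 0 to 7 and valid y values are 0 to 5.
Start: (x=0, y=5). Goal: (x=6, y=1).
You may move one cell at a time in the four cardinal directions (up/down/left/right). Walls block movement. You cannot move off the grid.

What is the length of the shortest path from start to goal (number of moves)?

Answer: Shortest path length: 10

Derivation:
BFS from (x=0, y=5) until reaching (x=6, y=1):
  Distance 0: (x=0, y=5)
  Distance 1: (x=0, y=4)
  Distance 2: (x=1, y=4)
  Distance 3: (x=1, y=3), (x=2, y=4)
  Distance 4: (x=1, y=2), (x=3, y=4), (x=2, y=5)
  Distance 5: (x=1, y=1), (x=0, y=2), (x=2, y=2), (x=4, y=4)
  Distance 6: (x=0, y=1), (x=2, y=1), (x=3, y=2), (x=4, y=3), (x=5, y=4), (x=4, y=5)
  Distance 7: (x=0, y=0), (x=3, y=1), (x=5, y=3), (x=6, y=4), (x=5, y=5)
  Distance 8: (x=3, y=0), (x=5, y=2), (x=6, y=3), (x=7, y=4), (x=6, y=5)
  Distance 9: (x=4, y=0), (x=6, y=2), (x=7, y=3), (x=7, y=5)
  Distance 10: (x=5, y=0), (x=6, y=1), (x=7, y=2)  <- goal reached here
One shortest path (10 moves): (x=0, y=5) -> (x=0, y=4) -> (x=1, y=4) -> (x=2, y=4) -> (x=3, y=4) -> (x=4, y=4) -> (x=5, y=4) -> (x=6, y=4) -> (x=6, y=3) -> (x=6, y=2) -> (x=6, y=1)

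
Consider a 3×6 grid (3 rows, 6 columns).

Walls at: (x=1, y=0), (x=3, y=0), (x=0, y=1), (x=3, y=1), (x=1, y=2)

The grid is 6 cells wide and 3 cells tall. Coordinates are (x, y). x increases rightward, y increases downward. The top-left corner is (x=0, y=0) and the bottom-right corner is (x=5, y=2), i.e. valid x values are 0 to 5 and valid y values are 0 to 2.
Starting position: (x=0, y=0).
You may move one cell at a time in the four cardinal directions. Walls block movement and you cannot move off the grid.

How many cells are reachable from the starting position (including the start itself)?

Answer: Reachable cells: 1

Derivation:
BFS flood-fill from (x=0, y=0):
  Distance 0: (x=0, y=0)
Total reachable: 1 (grid has 13 open cells total)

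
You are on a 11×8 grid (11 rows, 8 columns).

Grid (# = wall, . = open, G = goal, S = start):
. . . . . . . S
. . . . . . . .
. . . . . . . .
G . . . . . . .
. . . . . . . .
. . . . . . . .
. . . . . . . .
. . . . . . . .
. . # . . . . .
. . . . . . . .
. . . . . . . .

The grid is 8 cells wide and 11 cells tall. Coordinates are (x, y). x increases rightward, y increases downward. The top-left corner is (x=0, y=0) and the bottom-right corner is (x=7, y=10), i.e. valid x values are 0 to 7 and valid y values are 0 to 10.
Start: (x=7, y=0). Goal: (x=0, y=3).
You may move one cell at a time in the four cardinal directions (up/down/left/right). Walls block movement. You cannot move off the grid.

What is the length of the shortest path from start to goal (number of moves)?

Answer: Shortest path length: 10

Derivation:
BFS from (x=7, y=0) until reaching (x=0, y=3):
  Distance 0: (x=7, y=0)
  Distance 1: (x=6, y=0), (x=7, y=1)
  Distance 2: (x=5, y=0), (x=6, y=1), (x=7, y=2)
  Distance 3: (x=4, y=0), (x=5, y=1), (x=6, y=2), (x=7, y=3)
  Distance 4: (x=3, y=0), (x=4, y=1), (x=5, y=2), (x=6, y=3), (x=7, y=4)
  Distance 5: (x=2, y=0), (x=3, y=1), (x=4, y=2), (x=5, y=3), (x=6, y=4), (x=7, y=5)
  Distance 6: (x=1, y=0), (x=2, y=1), (x=3, y=2), (x=4, y=3), (x=5, y=4), (x=6, y=5), (x=7, y=6)
  Distance 7: (x=0, y=0), (x=1, y=1), (x=2, y=2), (x=3, y=3), (x=4, y=4), (x=5, y=5), (x=6, y=6), (x=7, y=7)
  Distance 8: (x=0, y=1), (x=1, y=2), (x=2, y=3), (x=3, y=4), (x=4, y=5), (x=5, y=6), (x=6, y=7), (x=7, y=8)
  Distance 9: (x=0, y=2), (x=1, y=3), (x=2, y=4), (x=3, y=5), (x=4, y=6), (x=5, y=7), (x=6, y=8), (x=7, y=9)
  Distance 10: (x=0, y=3), (x=1, y=4), (x=2, y=5), (x=3, y=6), (x=4, y=7), (x=5, y=8), (x=6, y=9), (x=7, y=10)  <- goal reached here
One shortest path (10 moves): (x=7, y=0) -> (x=6, y=0) -> (x=5, y=0) -> (x=4, y=0) -> (x=3, y=0) -> (x=2, y=0) -> (x=1, y=0) -> (x=0, y=0) -> (x=0, y=1) -> (x=0, y=2) -> (x=0, y=3)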